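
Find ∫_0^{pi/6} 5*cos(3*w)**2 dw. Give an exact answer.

Use the identity cos^2(3*w) = (1 + cos(6*w))/2.
An antiderivative is F(w) = 5*w/2 + 5*sin(6*w)/12.
Then F(pi/6) - F(0) = (5*pi/12) - (0) = 5*pi/12.

5*pi/12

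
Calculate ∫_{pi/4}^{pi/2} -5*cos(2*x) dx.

An antiderivative is F(x) = -5*sin(2*x)/2.
Then F(pi/2) - F(pi/4) = (0) - (-5/2) = 5/2.

5/2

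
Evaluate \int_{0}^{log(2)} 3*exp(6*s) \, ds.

63/2

Let u = exp(s), so du = exp(s) ds. When s = 0, u = 1; when s = log(2), u = 2.
The integral becomes 3·∫ u**5 du from 1 to 2, with antiderivative u**6/2.
Back in s: F(s) = exp(6*s)/2.
Then F(log(2)) - F(0) = (32) - (1/2) = 63/2.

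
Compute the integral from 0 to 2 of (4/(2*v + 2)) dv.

log(9)

An antiderivative is F(v) = 2*log(2*v + 2).
Then F(2) - F(0) = (log(36)) - (log(4)) = log(9).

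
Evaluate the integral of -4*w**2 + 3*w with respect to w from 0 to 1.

1/6

By the power rule, an antiderivative is F(w) = -4*w**3/3 + 3*w**2/2.
Then F(1) - F(0) = (1/6) - (0) = 1/6.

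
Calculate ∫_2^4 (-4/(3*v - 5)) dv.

An antiderivative is F(v) = -4*log(3*v - 5)/3.
Then F(4) - F(2) = (-4*log(7)/3) - (0) = -4*log(7)/3.

-4*log(7)/3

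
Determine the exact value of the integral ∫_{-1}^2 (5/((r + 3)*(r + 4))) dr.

Factor the denominator: r**2 + 7*r + 12 = (r + 4)(r + 3).
Partial fractions: 5/((r + 3)*(r + 4)) = -5/(r + 4) + 5/(r + 3).
An antiderivative is F(r) = 5*log(r + 3) - 5*log(r + 4).
Then F(2) - F(-1) = (-5*log(3) - 5*log(2) + 5*log(5)) - (-5*log(3) + 5*log(2)) = -10*log(2) + 5*log(5).

-10*log(2) + 5*log(5)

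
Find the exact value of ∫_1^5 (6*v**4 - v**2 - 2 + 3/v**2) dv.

By the power rule, an antiderivative is F(v) = 6*v**5/5 - v**3/3 - 2*v - 3/v.
Then F(5) - F(1) = (55466/15) - (-62/15) = 55528/15.

55528/15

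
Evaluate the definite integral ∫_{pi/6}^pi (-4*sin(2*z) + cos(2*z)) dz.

An antiderivative is F(z) = sin(2*z)/2 + 2*cos(2*z).
Then F(pi) - F(pi/6) = (2) - (sqrt(3)/4 + 1) = 1 - sqrt(3)/4.

1 - sqrt(3)/4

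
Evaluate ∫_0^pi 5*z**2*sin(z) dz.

Integrate by parts twice (u = z^2, dv = 5*sin(z) dz).
An antiderivative is F(z) = -5*z**2*cos(z) + 10*z*sin(z) + 10*cos(z).
Then F(pi) - F(0) = (-10 + 5*pi**2) - (10) = -20 + 5*pi**2.

-20 + 5*pi**2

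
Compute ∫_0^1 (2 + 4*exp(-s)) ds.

An antiderivative is F(s) = 2*s - 4*exp(-s).
Then F(1) - F(0) = (2 - 4*exp(-1)) - (-4) = 6 - 4*exp(-1).

6 - 4*exp(-1)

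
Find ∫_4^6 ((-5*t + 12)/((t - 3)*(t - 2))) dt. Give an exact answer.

Factor the denominator: t**2 - 5*t + 6 = (t - 2)(t - 3).
Partial fractions: (-5*t + 12)/((t - 3)*(t - 2)) = -2/(t - 2) - 3/(t - 3).
An antiderivative is F(t) = -3*log(t - 3) - 2*log(t - 2).
Then F(6) - F(4) = (-3*log(3) - 4*log(2)) - (-log(4)) = -3*log(3) - 2*log(2).

-3*log(3) - 2*log(2)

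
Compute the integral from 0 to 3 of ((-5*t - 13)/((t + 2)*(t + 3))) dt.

Factor the denominator: t**2 + 5*t + 6 = (t + 3)(t + 2).
Partial fractions: (-5*t - 13)/((t + 2)*(t + 3)) = -2/(t + 3) - 3/(t + 2).
An antiderivative is F(t) = -3*log(t + 2) - 2*log(t + 3).
Then F(3) - F(0) = (-3*log(5) - 2*log(3) - 2*log(2)) - (-log(72)) = -3*log(5) + log(2).

-3*log(5) + log(2)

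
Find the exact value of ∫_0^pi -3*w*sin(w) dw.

-3*pi

Integrate by parts once (u = w, dv = -3*sin(w) dw).
An antiderivative is F(w) = 3*w*cos(w) - 3*sin(w).
Then F(pi) - F(0) = (-3*pi) - (0) = -3*pi.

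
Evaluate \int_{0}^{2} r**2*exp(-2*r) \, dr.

(-13 + exp(4))*exp(-4)/4

Integrate by parts twice (u = r^2, dv = exp(-2*r) dr).
An antiderivative is F(r) = (-2*r**2 - 2*r - 1)*exp(-2*r)/4.
Then F(2) - F(0) = (-13*exp(-4)/4) - (-1/4) = (-13 + exp(4))*exp(-4)/4.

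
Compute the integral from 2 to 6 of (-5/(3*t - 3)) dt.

-5*log(5)/3

An antiderivative is F(t) = -5*log(3*t - 3)/3.
Then F(6) - F(2) = (-5*log(15)/3) - (-5*log(3)/3) = -5*log(5)/3.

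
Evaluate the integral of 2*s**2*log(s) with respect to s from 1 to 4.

Integrate by parts once (u = ln s, dv = 2*s**2 ds).
An antiderivative is F(s) = 2*s**3*(3*log(s) - 1)/9.
Then F(4) - F(1) = (-128/9 + 256*log(2)/3) - (-2/9) = -14 + 256*log(2)/3.

-14 + 256*log(2)/3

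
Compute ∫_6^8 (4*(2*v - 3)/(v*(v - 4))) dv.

-3*log(3) + 11*log(2)

Factor the denominator: v**2 - 4*v = v(v - 4).
Partial fractions: 4*(2*v - 3)/(v*(v - 4)) = 3/v + 5/(v - 4).
An antiderivative is F(v) = 3*log(v) + 5*log(v - 4).
Then F(8) - F(6) = (19*log(2)) - (3*log(3) + 8*log(2)) = -3*log(3) + 11*log(2).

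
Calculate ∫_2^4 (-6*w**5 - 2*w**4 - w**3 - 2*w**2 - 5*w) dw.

-68342/15

By the power rule, an antiderivative is F(w) = -w**6 - 2*w**5/5 - w**4/4 - 2*w**3/3 - 5*w**2/2.
Then F(4) - F(2) = (-69784/15) - (-1442/15) = -68342/15.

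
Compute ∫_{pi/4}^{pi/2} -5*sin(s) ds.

-5*sqrt(2)/2

An antiderivative is F(s) = 5*cos(s).
Then F(pi/2) - F(pi/4) = (0) - (5*sqrt(2)/2) = -5*sqrt(2)/2.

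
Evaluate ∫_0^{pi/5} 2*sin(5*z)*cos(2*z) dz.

Use the identity sin(5*z)cos(2*z) = [sin(7*z) + sin(3*z)]/2.
An antiderivative is F(z) = -cos(3*z)/3 - cos(7*z)/7.
Then F(pi/5) - F(0) = (-5/42 + 5*sqrt(5)/42) - (-10/21) = 5*sqrt(5)/42 + 5/14.

5*sqrt(5)/42 + 5/14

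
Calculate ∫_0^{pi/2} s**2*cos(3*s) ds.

2/27 - pi**2/12

Integrate by parts twice (u = s^2, dv = cos(3*s) ds).
An antiderivative is F(s) = s**2*sin(3*s)/3 + 2*s*cos(3*s)/9 - 2*sin(3*s)/27.
Then F(pi/2) - F(0) = (2/27 - pi**2/12) - (0) = 2/27 - pi**2/12.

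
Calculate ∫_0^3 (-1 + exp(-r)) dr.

-2 - exp(-3)

An antiderivative is F(r) = -r - exp(-r).
Then F(3) - F(0) = (-3 - exp(-3)) - (-1) = -2 - exp(-3).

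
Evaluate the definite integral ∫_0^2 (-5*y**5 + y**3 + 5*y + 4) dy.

-94/3

By the power rule, an antiderivative is F(y) = -5*y**6/6 + y**4/4 + 5*y**2/2 + 4*y.
Then F(2) - F(0) = (-94/3) - (0) = -94/3.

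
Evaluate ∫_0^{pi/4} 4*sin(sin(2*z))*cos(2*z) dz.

Let u = sin(2*z), so du = 2*cos(2*z) dz. When z = 0, u = 0; when z = pi/4, u = 1.
The integral becomes 2·∫ sin(u) du from 0 to 1, with antiderivative -2*cos(u).
Back in z: F(z) = -2*cos(sin(2*z)).
Then F(pi/4) - F(0) = (-2*cos(1)) - (-2) = 2 - 2*cos(1).

2 - 2*cos(1)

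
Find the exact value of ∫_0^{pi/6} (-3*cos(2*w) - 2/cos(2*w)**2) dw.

An antiderivative is F(w) = -3*sin(2*w)/2 - tan(2*w).
Then F(pi/6) - F(0) = (-7*sqrt(3)/4) - (0) = -7*sqrt(3)/4.

-7*sqrt(3)/4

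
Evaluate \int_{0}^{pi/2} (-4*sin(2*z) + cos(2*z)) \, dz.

-4

An antiderivative is F(z) = sin(2*z)/2 + 2*cos(2*z).
Then F(pi/2) - F(0) = (-2) - (2) = -4.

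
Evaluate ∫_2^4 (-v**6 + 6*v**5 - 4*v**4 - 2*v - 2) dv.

31504/35

By the power rule, an antiderivative is F(v) = -v**7/7 + v**6 - 4*v**5/5 - v**2 - 2*v.
Then F(4) - F(2) = (31928/35) - (424/35) = 31504/35.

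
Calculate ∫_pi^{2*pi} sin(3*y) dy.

-2/3

An antiderivative is F(y) = -cos(3*y)/3.
Then F(2*pi) - F(pi) = (-1/3) - (1/3) = -2/3.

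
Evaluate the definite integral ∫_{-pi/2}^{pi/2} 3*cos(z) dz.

6

An antiderivative is F(z) = 3*sin(z).
Then F(pi/2) - F(-pi/2) = (3) - (-3) = 6.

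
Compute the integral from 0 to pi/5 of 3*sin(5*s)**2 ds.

3*pi/10

Use the identity sin^2(5*s) = (1 - cos(10*s))/2.
An antiderivative is F(s) = 3*s/2 - 3*sin(10*s)/20.
Then F(pi/5) - F(0) = (3*pi/10) - (0) = 3*pi/10.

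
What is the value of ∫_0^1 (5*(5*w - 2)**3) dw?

65/4

Let u = 5*w - 2, so du = 5 dw. When w = 0, u = -2; when w = 1, u = 3.
The integral becomes ∫ u**3 du from -2 to 3, with antiderivative u**4/4.
Back in w: F(w) = (5*w - 2)**4/4.
Then F(1) - F(0) = (81/4) - (4) = 65/4.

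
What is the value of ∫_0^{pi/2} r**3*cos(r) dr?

Integrate by parts 3 times (u = r^3, dv = cos(r) dr).
An antiderivative is F(r) = r**3*sin(r) + 3*r**2*cos(r) - 6*r*sin(r) - 6*cos(r).
Then F(pi/2) - F(0) = (pi*(-24 + pi**2)/8) - (-6) = -3*pi + pi**3/8 + 6.

-3*pi + pi**3/8 + 6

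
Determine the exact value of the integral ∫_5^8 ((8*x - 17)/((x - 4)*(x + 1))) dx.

log(2) + 5*log(3)

Factor the denominator: x**2 - 3*x - 4 = (x + 1)(x - 4).
Partial fractions: (8*x - 17)/((x - 4)*(x + 1)) = 5/(x + 1) + 3/(x - 4).
An antiderivative is F(x) = 3*log(x - 4) + 5*log(x + 1).
Then F(8) - F(5) = (6*log(2) + 10*log(3)) - (5*log(2) + 5*log(3)) = log(2) + 5*log(3).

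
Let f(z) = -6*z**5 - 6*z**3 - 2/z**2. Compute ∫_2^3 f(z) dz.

By the power rule, an antiderivative is F(z) = -z**6 - 3*z**4/2 + 2/z.
Then F(3) - F(2) = (-5099/6) - (-87) = -4577/6.

-4577/6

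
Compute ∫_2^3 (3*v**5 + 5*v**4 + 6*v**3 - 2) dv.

By the power rule, an antiderivative is F(v) = v**6/2 + v**5 + 3*v**4/2 - 2*v.
Then F(3) - F(2) = (723) - (84) = 639.

639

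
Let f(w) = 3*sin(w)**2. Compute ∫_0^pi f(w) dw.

Use the identity sin^2(w) = (1 - cos(2*w))/2.
An antiderivative is F(w) = 3*w/2 - 3*sin(2*w)/4.
Then F(pi) - F(0) = (3*pi/2) - (0) = 3*pi/2.

3*pi/2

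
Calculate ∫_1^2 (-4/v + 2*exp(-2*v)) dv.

-4*log(2) - exp(-4) + exp(-2)

An antiderivative is F(v) = -4*log(v) - exp(-2*v).
Then F(2) - F(1) = (-4*log(2) - exp(-4)) - (-exp(-2)) = -4*log(2) - exp(-4) + exp(-2).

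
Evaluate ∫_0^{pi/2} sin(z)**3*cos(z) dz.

1/4

Let u = sin(z), so du = cos(z) dz. When z = 0, u = 0; when z = pi/2, u = 1.
The integral becomes ∫ u**3 du from 0 to 1, with antiderivative u**4/4.
Back in z: F(z) = sin(z)**4/4.
Then F(pi/2) - F(0) = (1/4) - (0) = 1/4.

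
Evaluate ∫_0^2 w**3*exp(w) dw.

Integrate by parts 3 times (u = w^3, dv = exp(w) dw).
An antiderivative is F(w) = (w**3 - 3*w**2 + 6*w - 6)*exp(w).
Then F(2) - F(0) = (2*exp(2)) - (-6) = 6 + 2*exp(2).

6 + 2*exp(2)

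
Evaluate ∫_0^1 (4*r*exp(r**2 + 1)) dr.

Let u = r**2 + 1, so du = 2*r dr. When r = 0, u = 1; when r = 1, u = 2.
The integral becomes 2·∫ exp(u) du from 1 to 2, with antiderivative 2*exp(u).
Back in r: F(r) = 2*exp(r**2 + 1).
Then F(1) - F(0) = (2*exp(2)) - (2*exp(1)) = 2*exp(1)*(-1 + exp(1)).

2*E*(-1 + E)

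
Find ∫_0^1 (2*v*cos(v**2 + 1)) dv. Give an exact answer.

-sin(1) + sin(2)

Let u = v**2 + 1, so du = 2*v dv. When v = 0, u = 1; when v = 1, u = 2.
The integral becomes ∫ cos(u) du from 1 to 2, with antiderivative sin(u).
Back in v: F(v) = sin(v**2 + 1).
Then F(1) - F(0) = (sin(2)) - (sin(1)) = -sin(1) + sin(2).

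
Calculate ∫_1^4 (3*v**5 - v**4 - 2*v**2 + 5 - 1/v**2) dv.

36303/20

By the power rule, an antiderivative is F(v) = v**6/2 - v**5/5 - 2*v**3/3 + 5*v + 1/v.
Then F(4) - F(1) = (109247/60) - (169/30) = 36303/20.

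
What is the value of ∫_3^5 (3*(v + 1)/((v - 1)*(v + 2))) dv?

Factor the denominator: v**2 + v - 2 = (v + 2)(v - 1).
Partial fractions: 3*(v + 1)/((v - 1)*(v + 2)) = 1/(v + 2) + 2/(v - 1).
An antiderivative is F(v) = 2*log(v - 1) + log(v + 2).
Then F(5) - F(3) = (log(7) + 4*log(2)) - (log(20)) = log(28/5).

log(28/5)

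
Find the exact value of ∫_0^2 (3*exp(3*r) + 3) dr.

5 + exp(6)

An antiderivative is F(r) = exp(3*r) + 3*r.
Then F(2) - F(0) = (6 + exp(6)) - (1) = 5 + exp(6).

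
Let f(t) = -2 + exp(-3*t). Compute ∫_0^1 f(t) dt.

An antiderivative is F(t) = -2*t - exp(-3*t)/3.
Then F(1) - F(0) = (-2 - exp(-3)/3) - (-1/3) = -5/3 - exp(-3)/3.

-5/3 - exp(-3)/3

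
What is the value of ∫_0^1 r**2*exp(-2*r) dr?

Integrate by parts twice (u = r^2, dv = exp(-2*r) dr).
An antiderivative is F(r) = (-2*r**2 - 2*r - 1)*exp(-2*r)/4.
Then F(1) - F(0) = (-5*exp(-2)/4) - (-1/4) = (-5 + exp(2))*exp(-2)/4.

(-5 + exp(2))*exp(-2)/4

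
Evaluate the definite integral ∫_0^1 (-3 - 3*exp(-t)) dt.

An antiderivative is F(t) = -3*t + 3*exp(-t).
Then F(1) - F(0) = (-3 + 3*exp(-1)) - (3) = -6 + 3*exp(-1).

-6 + 3*exp(-1)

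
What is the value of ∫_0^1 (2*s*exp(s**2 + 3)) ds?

Let u = s**2 + 3, so du = 2*s ds. When s = 0, u = 3; when s = 1, u = 4.
The integral becomes ∫ exp(u) du from 3 to 4, with antiderivative exp(u).
Back in s: F(s) = exp(s**2 + 3).
Then F(1) - F(0) = (exp(4)) - (exp(3)) = -exp(3) + exp(4).

-exp(3) + exp(4)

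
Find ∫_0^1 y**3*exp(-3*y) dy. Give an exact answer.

Integrate by parts 3 times (u = y^3, dv = exp(-3*y) dy).
An antiderivative is F(y) = (-9*y**3 - 9*y**2 - 6*y - 2)*exp(-3*y)/27.
Then F(1) - F(0) = (-26*exp(-3)/27) - (-2/27) = 2/27 - 26*exp(-3)/27.

2/27 - 26*exp(-3)/27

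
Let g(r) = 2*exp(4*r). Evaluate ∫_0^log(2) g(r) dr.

15/2

Let u = exp(r), so du = exp(r) dr. When r = 0, u = 1; when r = log(2), u = 2.
The integral becomes 2·∫ u**3 du from 1 to 2, with antiderivative u**4/2.
Back in r: F(r) = exp(4*r)/2.
Then F(log(2)) - F(0) = (8) - (1/2) = 15/2.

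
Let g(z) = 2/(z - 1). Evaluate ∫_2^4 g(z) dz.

An antiderivative is F(z) = 2*log(z - 1).
Then F(4) - F(2) = (log(9)) - (0) = log(9).

log(9)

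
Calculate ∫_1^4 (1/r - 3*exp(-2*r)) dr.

-3*exp(-2)/2 + 3*exp(-8)/2 + 2*log(2)

An antiderivative is F(r) = log(r) + 3*exp(-2*r)/2.
Then F(4) - F(1) = (3*exp(-8)/2 + 2*log(2)) - (3*exp(-2)/2) = -3*exp(-2)/2 + 3*exp(-8)/2 + 2*log(2).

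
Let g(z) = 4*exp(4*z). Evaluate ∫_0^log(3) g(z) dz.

80

Let u = exp(z), so du = exp(z) dz. When z = 0, u = 1; when z = log(3), u = 3.
The integral becomes 4·∫ u**3 du from 1 to 3, with antiderivative u**4.
Back in z: F(z) = exp(4*z).
Then F(log(3)) - F(0) = (81) - (1) = 80.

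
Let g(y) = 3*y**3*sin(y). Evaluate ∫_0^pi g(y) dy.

3*pi*(-6 + pi**2)

Integrate by parts 3 times (u = y^3, dv = 3*sin(y) dy).
An antiderivative is F(y) = -3*y**3*cos(y) + 9*y**2*sin(y) + 18*y*cos(y) - 18*sin(y).
Then F(pi) - F(0) = (3*pi*(-6 + pi**2)) - (0) = 3*pi*(-6 + pi**2).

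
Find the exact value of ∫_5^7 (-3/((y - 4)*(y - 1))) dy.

Factor the denominator: y**2 - 5*y + 4 = (y - 1)(y - 4).
Partial fractions: -3/((y - 4)*(y - 1)) = 1/(y - 1) - 1/(y - 4).
An antiderivative is F(y) = -log(y - 4) + log(y - 1).
Then F(7) - F(5) = (log(2)) - (log(4)) = -log(2).

-log(2)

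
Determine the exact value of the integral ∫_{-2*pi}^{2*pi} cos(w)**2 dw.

2*pi

Use the identity cos^2(w) = (1 + cos(2*w))/2.
An antiderivative is F(w) = w/2 + sin(2*w)/4.
Then F(2*pi) - F(-2*pi) = (pi) - (-pi) = 2*pi.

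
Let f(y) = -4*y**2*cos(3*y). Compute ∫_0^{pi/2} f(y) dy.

-8/27 + pi**2/3

Integrate by parts twice (u = y^2, dv = -4*cos(3*y) dy).
An antiderivative is F(y) = -4*y**2*sin(3*y)/3 - 8*y*cos(3*y)/9 + 8*sin(3*y)/27.
Then F(pi/2) - F(0) = (-8/27 + pi**2/3) - (0) = -8/27 + pi**2/3.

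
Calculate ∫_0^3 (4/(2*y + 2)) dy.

An antiderivative is F(y) = 2*log(2*y + 2).
Then F(3) - F(0) = (log(64)) - (log(4)) = log(16).

log(16)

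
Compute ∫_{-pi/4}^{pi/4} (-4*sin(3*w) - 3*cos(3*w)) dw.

An antiderivative is F(w) = -sin(3*w) + 4*cos(3*w)/3.
Then F(pi/4) - F(-pi/4) = (-7*sqrt(2)/6) - (-sqrt(2)/6) = -sqrt(2).

-sqrt(2)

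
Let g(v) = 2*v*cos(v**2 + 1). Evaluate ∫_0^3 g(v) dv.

-sin(1) + sin(10)

Let u = v**2 + 1, so du = 2*v dv. When v = 0, u = 1; when v = 3, u = 10.
The integral becomes ∫ cos(u) du from 1 to 10, with antiderivative sin(u).
Back in v: F(v) = sin(v**2 + 1).
Then F(3) - F(0) = (sin(10)) - (sin(1)) = -sin(1) + sin(10).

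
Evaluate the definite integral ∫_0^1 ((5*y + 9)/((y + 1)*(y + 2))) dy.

Factor the denominator: y**2 + 3*y + 2 = (y + 2)(y + 1).
Partial fractions: (5*y + 9)/((y + 1)*(y + 2)) = 1/(y + 2) + 4/(y + 1).
An antiderivative is F(y) = 4*log(y + 1) + log(y + 2).
Then F(1) - F(0) = (log(48)) - (log(2)) = log(24).

log(24)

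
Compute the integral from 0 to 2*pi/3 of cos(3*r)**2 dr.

pi/3

Use the identity cos^2(3*r) = (1 + cos(6*r))/2.
An antiderivative is F(r) = r/2 + sin(6*r)/12.
Then F(2*pi/3) - F(0) = (pi/3) - (0) = pi/3.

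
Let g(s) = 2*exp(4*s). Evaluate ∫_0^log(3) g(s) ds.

40

Let u = exp(s), so du = exp(s) ds. When s = 0, u = 1; when s = log(3), u = 3.
The integral becomes 2·∫ u**3 du from 1 to 3, with antiderivative u**4/2.
Back in s: F(s) = exp(4*s)/2.
Then F(log(3)) - F(0) = (81/2) - (1/2) = 40.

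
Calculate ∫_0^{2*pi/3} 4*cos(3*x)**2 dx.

Use the identity cos^2(3*x) = (1 + cos(6*x))/2.
An antiderivative is F(x) = 2*x + sin(6*x)/3.
Then F(2*pi/3) - F(0) = (4*pi/3) - (0) = 4*pi/3.

4*pi/3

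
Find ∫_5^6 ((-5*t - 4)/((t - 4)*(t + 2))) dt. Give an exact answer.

Factor the denominator: t**2 - 2*t - 8 = (t + 2)(t - 4).
Partial fractions: (-5*t - 4)/((t - 4)*(t + 2)) = -1/(t + 2) - 4/(t - 4).
An antiderivative is F(t) = -4*log(t - 4) - log(t + 2).
Then F(6) - F(5) = (-7*log(2)) - (-log(7)) = -7*log(2) + log(7).

-7*log(2) + log(7)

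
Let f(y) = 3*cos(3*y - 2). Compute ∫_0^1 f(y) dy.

sin(1) + sin(2)

Let u = 3*y - 2, so du = 3 dy. When y = 0, u = -2; when y = 1, u = 1.
The integral becomes ∫ cos(u) du from -2 to 1, with antiderivative sin(u).
Back in y: F(y) = sin(3*y - 2).
Then F(1) - F(0) = (sin(1)) - (-sin(2)) = sin(1) + sin(2).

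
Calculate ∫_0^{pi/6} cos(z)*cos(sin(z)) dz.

Let u = sin(z), so du = cos(z) dz. When z = 0, u = 0; when z = pi/6, u = 1/2.
The integral becomes ∫ cos(u) du from 0 to 1/2, with antiderivative sin(u).
Back in z: F(z) = sin(sin(z)).
Then F(pi/6) - F(0) = (sin(1/2)) - (0) = sin(1/2).

sin(1/2)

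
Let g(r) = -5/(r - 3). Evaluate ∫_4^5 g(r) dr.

-log(32)

An antiderivative is F(r) = -5*log(r - 3).
Then F(5) - F(4) = (-log(32)) - (0) = -log(32).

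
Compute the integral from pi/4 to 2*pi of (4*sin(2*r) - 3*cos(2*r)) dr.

-1/2

An antiderivative is F(r) = -3*sin(2*r)/2 - 2*cos(2*r).
Then F(2*pi) - F(pi/4) = (-2) - (-3/2) = -1/2.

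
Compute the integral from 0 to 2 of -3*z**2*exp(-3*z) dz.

Integrate by parts twice (u = z^2, dv = -3*exp(-3*z) dz).
An antiderivative is F(z) = (9*z**2 + 6*z + 2)*exp(-3*z)/9.
Then F(2) - F(0) = (50*exp(-6)/9) - (2/9) = -2/9 + 50*exp(-6)/9.

-2/9 + 50*exp(-6)/9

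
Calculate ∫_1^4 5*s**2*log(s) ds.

Integrate by parts once (u = ln s, dv = 5*s**2 ds).
An antiderivative is F(s) = 5*s**3*(3*log(s) - 1)/9.
Then F(4) - F(1) = (-320/9 + 640*log(2)/3) - (-5/9) = -35 + 640*log(2)/3.

-35 + 640*log(2)/3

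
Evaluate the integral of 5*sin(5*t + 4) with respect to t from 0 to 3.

-cos(19) + cos(4)

Let u = 5*t + 4, so du = 5 dt. When t = 0, u = 4; when t = 3, u = 19.
The integral becomes ∫ sin(u) du from 4 to 19, with antiderivative -cos(u).
Back in t: F(t) = -cos(5*t + 4).
Then F(3) - F(0) = (-cos(19)) - (-cos(4)) = -cos(19) + cos(4).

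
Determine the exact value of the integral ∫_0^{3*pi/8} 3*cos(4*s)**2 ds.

Use the identity cos^2(4*s) = (1 + cos(8*s))/2.
An antiderivative is F(s) = 3*s/2 + 3*sin(8*s)/16.
Then F(3*pi/8) - F(0) = (9*pi/16) - (0) = 9*pi/16.

9*pi/16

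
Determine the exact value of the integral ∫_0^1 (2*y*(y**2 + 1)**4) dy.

Let u = y**2 + 1, so du = 2*y dy. When y = 0, u = 1; when y = 1, u = 2.
The integral becomes ∫ u**4 du from 1 to 2, with antiderivative u**5/5.
Back in y: F(y) = (y**2 + 1)**5/5.
Then F(1) - F(0) = (32/5) - (1/5) = 31/5.

31/5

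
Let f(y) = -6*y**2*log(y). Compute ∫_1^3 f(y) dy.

52/3 - 54*log(3)

Integrate by parts once (u = ln y, dv = -6*y**2 dy).
An antiderivative is F(y) = -2*y**3*(3*log(y) - 1)/3.
Then F(3) - F(1) = (18 - 54*log(3)) - (2/3) = 52/3 - 54*log(3).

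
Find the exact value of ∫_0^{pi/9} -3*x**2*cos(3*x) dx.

Integrate by parts twice (u = x^2, dv = -3*cos(3*x) dx).
An antiderivative is F(x) = -x**2*sin(3*x) - 2*x*cos(3*x)/3 + 2*sin(3*x)/9.
Then F(pi/9) - F(0) = (-pi/27 - sqrt(3)*pi**2/162 + sqrt(3)/9) - (0) = -pi/27 - sqrt(3)*pi**2/162 + sqrt(3)/9.

-pi/27 - sqrt(3)*pi**2/162 + sqrt(3)/9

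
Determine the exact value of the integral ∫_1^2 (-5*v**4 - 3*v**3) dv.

-169/4

By the power rule, an antiderivative is F(v) = -v**5 - 3*v**4/4.
Then F(2) - F(1) = (-44) - (-7/4) = -169/4.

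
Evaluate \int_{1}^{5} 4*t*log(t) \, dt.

Integrate by parts once (u = ln t, dv = 4*t dt).
An antiderivative is F(t) = t**2*(2*log(t) - 1).
Then F(5) - F(1) = (-25 + 50*log(5)) - (-1) = -24 + 50*log(5).

-24 + 50*log(5)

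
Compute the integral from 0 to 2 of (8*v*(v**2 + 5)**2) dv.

2416/3

Let u = v**2 + 5, so du = 2*v dv. When v = 0, u = 5; when v = 2, u = 9.
The integral becomes 4·∫ u**2 du from 5 to 9, with antiderivative 4*u**3/3.
Back in v: F(v) = 4*(v**2 + 5)**3/3.
Then F(2) - F(0) = (972) - (500/3) = 2416/3.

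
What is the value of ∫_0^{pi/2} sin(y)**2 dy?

Use the identity sin^2(y) = (1 - cos(2*y))/2.
An antiderivative is F(y) = y/2 - sin(2*y)/4.
Then F(pi/2) - F(0) = (pi/4) - (0) = pi/4.

pi/4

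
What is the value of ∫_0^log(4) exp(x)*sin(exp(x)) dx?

cos(1) - cos(4)

Let u = exp(x), so du = exp(x) dx. When x = 0, u = 1; when x = log(4), u = 4.
The integral becomes ∫ sin(u) du from 1 to 4, with antiderivative -cos(u).
Back in x: F(x) = -cos(exp(x)).
Then F(log(4)) - F(0) = (-cos(4)) - (-cos(1)) = cos(1) - cos(4).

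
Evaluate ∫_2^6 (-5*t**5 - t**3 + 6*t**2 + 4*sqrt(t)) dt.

By the power rule, an antiderivative is F(t) = -5*t**6/6 - t**4/4 + 8*t**(3/2)/3 + 2*t**3.
Then F(6) - F(2) = (-38772 + 16*sqrt(6)) - (-124/3 + 16*sqrt(2)/3) = -116192/3 - 16*sqrt(2)/3 + 16*sqrt(6).

-116192/3 - 16*sqrt(2)/3 + 16*sqrt(6)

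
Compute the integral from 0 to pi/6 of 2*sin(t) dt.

2 - sqrt(3)

An antiderivative is F(t) = -2*cos(t).
Then F(pi/6) - F(0) = (-sqrt(3)) - (-2) = 2 - sqrt(3).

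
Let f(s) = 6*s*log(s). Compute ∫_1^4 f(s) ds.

Integrate by parts once (u = ln s, dv = 6*s ds).
An antiderivative is F(s) = 3*s**2*(2*log(s) - 1)/2.
Then F(4) - F(1) = (-24 + 96*log(2)) - (-3/2) = -45/2 + 96*log(2).

-45/2 + 96*log(2)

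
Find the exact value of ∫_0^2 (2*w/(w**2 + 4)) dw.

log(2)

Let u = w**2 + 4, so du = 2*w dw. When w = 0, u = 4; when w = 2, u = 8.
The integral becomes ∫ 1/u du from 4 to 8, with antiderivative log(u).
Back in w: F(w) = log(w**2 + 4).
Then F(2) - F(0) = (log(8)) - (log(4)) = log(2).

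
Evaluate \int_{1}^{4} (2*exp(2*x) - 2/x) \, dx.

An antiderivative is F(x) = exp(2*x) - 2*log(x).
Then F(4) - F(1) = (-log(16) + exp(8)) - (exp(2)) = -exp(2) - log(16) + exp(8).

-exp(2) - log(16) + exp(8)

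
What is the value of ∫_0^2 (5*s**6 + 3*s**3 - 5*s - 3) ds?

By the power rule, an antiderivative is F(s) = 5*s**7/7 + 3*s**4/4 - 5*s**2/2 - 3*s.
Then F(2) - F(0) = (612/7) - (0) = 612/7.

612/7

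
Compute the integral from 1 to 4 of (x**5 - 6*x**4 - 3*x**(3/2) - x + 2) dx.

By the power rule, an antiderivative is F(x) = x**6/6 - 6*x**(5/2)/5 - 6*x**5/5 - x**2/2 + 2*x.
Then F(4) - F(1) = (-8768/15) - (-11/15) = -2919/5.

-2919/5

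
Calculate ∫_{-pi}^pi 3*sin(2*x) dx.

0

An antiderivative is F(x) = -3*cos(2*x)/2.
Then F(pi) - F(-pi) = (-3/2) - (-3/2) = 0.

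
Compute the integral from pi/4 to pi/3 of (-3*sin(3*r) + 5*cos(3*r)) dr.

-1 - sqrt(2)/3

An antiderivative is F(r) = 5*sin(3*r)/3 + cos(3*r).
Then F(pi/3) - F(pi/4) = (-1) - (sqrt(2)/3) = -1 - sqrt(2)/3.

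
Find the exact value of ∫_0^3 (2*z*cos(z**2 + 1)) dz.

-sin(1) + sin(10)

Let u = z**2 + 1, so du = 2*z dz. When z = 0, u = 1; when z = 3, u = 10.
The integral becomes ∫ cos(u) du from 1 to 10, with antiderivative sin(u).
Back in z: F(z) = sin(z**2 + 1).
Then F(3) - F(0) = (sin(10)) - (sin(1)) = -sin(1) + sin(10).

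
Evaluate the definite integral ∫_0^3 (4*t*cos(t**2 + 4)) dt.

2*sin(13) - 2*sin(4)

Let u = t**2 + 4, so du = 2*t dt. When t = 0, u = 4; when t = 3, u = 13.
The integral becomes 2·∫ cos(u) du from 4 to 13, with antiderivative 2*sin(u).
Back in t: F(t) = 2*sin(t**2 + 4).
Then F(3) - F(0) = (2*sin(13)) - (2*sin(4)) = 2*sin(13) - 2*sin(4).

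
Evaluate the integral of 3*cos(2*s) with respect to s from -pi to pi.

An antiderivative is F(s) = 3*sin(2*s)/2.
Then F(pi) - F(-pi) = (0) - (0) = 0.

0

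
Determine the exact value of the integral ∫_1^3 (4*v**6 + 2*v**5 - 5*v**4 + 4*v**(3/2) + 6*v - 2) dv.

72*sqrt(3)/5 + 133162/105

By the power rule, an antiderivative is F(v) = 4*v**7/7 + v**6/3 + 8*v**(5/2)/5 - v**5 + 3*v**2 - 2*v.
Then F(3) - F(1) = (72*sqrt(3)/5 + 8895/7) - (263/105) = 72*sqrt(3)/5 + 133162/105.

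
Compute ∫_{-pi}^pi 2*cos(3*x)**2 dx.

2*pi

Use the identity cos^2(3*x) = (1 + cos(6*x))/2.
An antiderivative is F(x) = x + sin(6*x)/6.
Then F(pi) - F(-pi) = (pi) - (-pi) = 2*pi.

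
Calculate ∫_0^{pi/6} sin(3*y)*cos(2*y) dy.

Use the identity sin(3*y)cos(2*y) = [sin(5*y) + sin(y)]/2.
An antiderivative is F(y) = -cos(y)/2 - cos(5*y)/10.
Then F(pi/6) - F(0) = (-sqrt(3)/5) - (-3/5) = 3/5 - sqrt(3)/5.

3/5 - sqrt(3)/5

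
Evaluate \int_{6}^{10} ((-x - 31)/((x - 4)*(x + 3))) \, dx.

-13*log(3) + 4*log(13)

Factor the denominator: x**2 - x - 12 = (x + 3)(x - 4).
Partial fractions: (-x - 31)/((x - 4)*(x + 3)) = 4/(x + 3) - 5/(x - 4).
An antiderivative is F(x) = -5*log(x - 4) + 4*log(x + 3).
Then F(10) - F(6) = (-5*log(3) - 5*log(2) + 4*log(13)) - (-5*log(2) + 8*log(3)) = -13*log(3) + 4*log(13).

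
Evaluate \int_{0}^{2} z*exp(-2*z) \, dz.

(-5 + exp(4))*exp(-4)/4

Integrate by parts once (u = z, dv = exp(-2*z) dz).
An antiderivative is F(z) = (-2*z - 1)*exp(-2*z)/4.
Then F(2) - F(0) = (-5*exp(-4)/4) - (-1/4) = (-5 + exp(4))*exp(-4)/4.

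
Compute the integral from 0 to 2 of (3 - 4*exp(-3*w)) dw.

4*exp(-6)/3 + 14/3

An antiderivative is F(w) = 3*w + 4*exp(-3*w)/3.
Then F(2) - F(0) = (4*exp(-6)/3 + 6) - (4/3) = 4*exp(-6)/3 + 14/3.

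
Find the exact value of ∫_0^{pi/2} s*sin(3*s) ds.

Integrate by parts once (u = s, dv = sin(3*s) ds).
An antiderivative is F(s) = -s*cos(3*s)/3 + sin(3*s)/9.
Then F(pi/2) - F(0) = (-1/9) - (0) = -1/9.

-1/9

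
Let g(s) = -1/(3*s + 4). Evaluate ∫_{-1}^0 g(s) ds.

-2*log(2)/3

An antiderivative is F(s) = -log(3*s + 4)/3.
Then F(0) - F(-1) = (-2*log(2)/3) - (0) = -2*log(2)/3.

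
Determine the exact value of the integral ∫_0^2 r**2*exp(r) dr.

Integrate by parts twice (u = r^2, dv = exp(r) dr).
An antiderivative is F(r) = (r**2 - 2*r + 2)*exp(r).
Then F(2) - F(0) = (2*exp(2)) - (2) = -2 + 2*exp(2).

-2 + 2*exp(2)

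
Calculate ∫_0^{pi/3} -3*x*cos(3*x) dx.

Integrate by parts once (u = x, dv = -3*cos(3*x) dx).
An antiderivative is F(x) = -x*sin(3*x) - cos(3*x)/3.
Then F(pi/3) - F(0) = (1/3) - (-1/3) = 2/3.

2/3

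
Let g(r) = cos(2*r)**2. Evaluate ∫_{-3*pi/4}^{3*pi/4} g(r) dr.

Use the identity cos^2(2*r) = (1 + cos(4*r))/2.
An antiderivative is F(r) = r/2 + sin(4*r)/8.
Then F(3*pi/4) - F(-3*pi/4) = (3*pi/8) - (-3*pi/8) = 3*pi/4.

3*pi/4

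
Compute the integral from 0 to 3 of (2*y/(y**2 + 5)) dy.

Let u = y**2 + 5, so du = 2*y dy. When y = 0, u = 5; when y = 3, u = 14.
The integral becomes ∫ 1/u du from 5 to 14, with antiderivative log(u).
Back in y: F(y) = log(y**2 + 5).
Then F(3) - F(0) = (log(14)) - (log(5)) = log(14/5).

log(14/5)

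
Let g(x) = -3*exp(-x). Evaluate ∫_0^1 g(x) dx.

-3 + 3*exp(-1)

An antiderivative is F(x) = 3*exp(-x).
Then F(1) - F(0) = (3*exp(-1)) - (3) = -3 + 3*exp(-1).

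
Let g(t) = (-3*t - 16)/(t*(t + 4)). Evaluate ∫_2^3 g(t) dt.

Factor the denominator: t**2 + 4*t = (t + 4)t.
Partial fractions: (-3*t - 16)/(t*(t + 4)) = 1/(t + 4) - 4/t.
An antiderivative is F(t) = -4*log(t) + log(t + 4).
Then F(3) - F(2) = (log(7/81)) - (log(3/8)) = -5*log(3) + log(7) + 3*log(2).

-5*log(3) + log(7) + 3*log(2)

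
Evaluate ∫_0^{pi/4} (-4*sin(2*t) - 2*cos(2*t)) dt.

-3

An antiderivative is F(t) = -sin(2*t) + 2*cos(2*t).
Then F(pi/4) - F(0) = (-1) - (2) = -3.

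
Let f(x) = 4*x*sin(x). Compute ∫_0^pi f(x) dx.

4*pi

Integrate by parts once (u = x, dv = 4*sin(x) dx).
An antiderivative is F(x) = -4*x*cos(x) + 4*sin(x).
Then F(pi) - F(0) = (4*pi) - (0) = 4*pi.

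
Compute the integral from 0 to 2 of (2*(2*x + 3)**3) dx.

580

Let u = 2*x + 3, so du = 2 dx. When x = 0, u = 3; when x = 2, u = 7.
The integral becomes ∫ u**3 du from 3 to 7, with antiderivative u**4/4.
Back in x: F(x) = (2*x + 3)**4/4.
Then F(2) - F(0) = (2401/4) - (81/4) = 580.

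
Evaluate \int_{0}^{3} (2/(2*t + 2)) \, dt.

Let u = 2*t + 2, so du = 2 dt. When t = 0, u = 2; when t = 3, u = 8.
The integral becomes ∫ 1/u du from 2 to 8, with antiderivative log(u).
Back in t: F(t) = log(2*t + 2).
Then F(3) - F(0) = (log(8)) - (log(2)) = log(4).

log(4)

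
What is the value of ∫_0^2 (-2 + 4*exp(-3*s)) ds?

An antiderivative is F(s) = -2*s - 4*exp(-3*s)/3.
Then F(2) - F(0) = (-4 - 4*exp(-6)/3) - (-4/3) = -8/3 - 4*exp(-6)/3.

-8/3 - 4*exp(-6)/3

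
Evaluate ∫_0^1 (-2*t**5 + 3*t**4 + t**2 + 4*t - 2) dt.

By the power rule, an antiderivative is F(t) = -t**6/3 + 3*t**5/5 + t**3/3 + 2*t**2 - 2*t.
Then F(1) - F(0) = (3/5) - (0) = 3/5.

3/5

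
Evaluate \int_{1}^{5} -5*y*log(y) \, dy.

Integrate by parts once (u = ln y, dv = -5*y dy).
An antiderivative is F(y) = -5*y**2*(2*log(y) - 1)/4.
Then F(5) - F(1) = (125/4 - 125*log(5)/2) - (5/4) = 30 - 125*log(5)/2.

30 - 125*log(5)/2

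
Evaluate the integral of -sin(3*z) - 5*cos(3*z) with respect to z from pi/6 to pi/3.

An antiderivative is F(z) = -5*sin(3*z)/3 + cos(3*z)/3.
Then F(pi/3) - F(pi/6) = (-1/3) - (-5/3) = 4/3.

4/3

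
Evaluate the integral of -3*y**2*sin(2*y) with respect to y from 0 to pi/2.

Integrate by parts twice (u = y^2, dv = -3*sin(2*y) dy).
An antiderivative is F(y) = 3*y**2*cos(2*y)/2 - 3*y*sin(2*y)/2 - 3*cos(2*y)/4.
Then F(pi/2) - F(0) = (3/4 - 3*pi**2/8) - (-3/4) = 3/2 - 3*pi**2/8.

3/2 - 3*pi**2/8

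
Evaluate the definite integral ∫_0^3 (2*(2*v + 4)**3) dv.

Let u = 2*v + 4, so du = 2 dv. When v = 0, u = 4; when v = 3, u = 10.
The integral becomes ∫ u**3 du from 4 to 10, with antiderivative u**4/4.
Back in v: F(v) = (2*v + 4)**4/4.
Then F(3) - F(0) = (2500) - (64) = 2436.

2436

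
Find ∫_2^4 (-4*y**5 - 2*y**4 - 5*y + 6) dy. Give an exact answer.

By the power rule, an antiderivative is F(y) = -2*y**6/3 - 2*y**5/5 - 5*y**2/2 + 6*y.
Then F(4) - F(2) = (-47344/15) - (-802/15) = -15514/5.

-15514/5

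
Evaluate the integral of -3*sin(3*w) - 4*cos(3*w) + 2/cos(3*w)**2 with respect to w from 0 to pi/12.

An antiderivative is F(w) = -4*sin(3*w)/3 + cos(3*w) + 2*tan(3*w)/3.
Then F(pi/12) - F(0) = (2/3 - sqrt(2)/6) - (1) = -1/3 - sqrt(2)/6.

-1/3 - sqrt(2)/6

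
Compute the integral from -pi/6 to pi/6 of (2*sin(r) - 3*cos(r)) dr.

-3

An antiderivative is F(r) = -3*sin(r) - 2*cos(r).
Then F(pi/6) - F(-pi/6) = (-sqrt(3) - 3/2) - (3/2 - sqrt(3)) = -3.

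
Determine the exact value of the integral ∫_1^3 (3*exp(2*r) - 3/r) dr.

-3*exp(2)/2 - log(27) + 3*exp(6)/2

An antiderivative is F(r) = 3*exp(2*r)/2 - 3*log(r).
Then F(3) - F(1) = (-log(27) + 3*exp(6)/2) - (3*exp(2)/2) = -3*exp(2)/2 - log(27) + 3*exp(6)/2.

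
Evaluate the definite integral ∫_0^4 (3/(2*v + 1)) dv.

log(27)

An antiderivative is F(v) = 3*log(2*v + 1)/2.
Then F(4) - F(0) = (log(27)) - (0) = log(27).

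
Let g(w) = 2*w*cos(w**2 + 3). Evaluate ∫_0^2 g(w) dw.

Let u = w**2 + 3, so du = 2*w dw. When w = 0, u = 3; when w = 2, u = 7.
The integral becomes ∫ cos(u) du from 3 to 7, with antiderivative sin(u).
Back in w: F(w) = sin(w**2 + 3).
Then F(2) - F(0) = (sin(7)) - (sin(3)) = -sin(3) + sin(7).

-sin(3) + sin(7)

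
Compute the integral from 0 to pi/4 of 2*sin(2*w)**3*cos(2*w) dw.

1/4

Let u = sin(2*w), so du = 2*cos(2*w) dw. When w = 0, u = 0; when w = pi/4, u = 1.
The integral becomes ∫ u**3 du from 0 to 1, with antiderivative u**4/4.
Back in w: F(w) = sin(2*w)**4/4.
Then F(pi/4) - F(0) = (1/4) - (0) = 1/4.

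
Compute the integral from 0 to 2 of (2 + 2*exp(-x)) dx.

6 - 2*exp(-2)

An antiderivative is F(x) = 2*x - 2*exp(-x).
Then F(2) - F(0) = (4 - 2*exp(-2)) - (-2) = 6 - 2*exp(-2).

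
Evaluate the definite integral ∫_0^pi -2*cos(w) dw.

An antiderivative is F(w) = -2*sin(w).
Then F(pi) - F(0) = (0) - (0) = 0.

0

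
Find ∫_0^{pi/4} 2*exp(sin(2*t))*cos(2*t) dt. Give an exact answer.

-1 + E

Let u = sin(2*t), so du = 2*cos(2*t) dt. When t = 0, u = 0; when t = pi/4, u = 1.
The integral becomes ∫ exp(u) du from 0 to 1, with antiderivative exp(u).
Back in t: F(t) = exp(sin(2*t)).
Then F(pi/4) - F(0) = (E) - (1) = -1 + E.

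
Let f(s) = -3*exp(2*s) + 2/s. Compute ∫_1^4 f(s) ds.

An antiderivative is F(s) = -3*exp(2*s)/2 + 2*log(s).
Then F(4) - F(1) = (-3*exp(8)/2 + log(16)) - (-3*exp(2)/2) = -3*exp(8)/2 + log(16) + 3*exp(2)/2.

-3*exp(8)/2 + log(16) + 3*exp(2)/2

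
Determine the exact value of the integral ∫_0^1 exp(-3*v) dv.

An antiderivative is F(v) = -exp(-3*v)/3.
Then F(1) - F(0) = (-exp(-3)/3) - (-1/3) = -(1 - exp(3))*exp(-3)/3.

-(1 - exp(3))*exp(-3)/3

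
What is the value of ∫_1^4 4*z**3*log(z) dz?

Integrate by parts once (u = ln z, dv = 4*z**3 dz).
An antiderivative is F(z) = z**4*(4*log(z) - 1)/4.
Then F(4) - F(1) = (-64 + 512*log(2)) - (-1/4) = -255/4 + 512*log(2).

-255/4 + 512*log(2)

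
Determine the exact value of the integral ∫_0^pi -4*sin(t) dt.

-8

An antiderivative is F(t) = 4*cos(t).
Then F(pi) - F(0) = (-4) - (4) = -8.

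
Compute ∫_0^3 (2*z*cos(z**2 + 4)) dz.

sin(13) - sin(4)

Let u = z**2 + 4, so du = 2*z dz. When z = 0, u = 4; when z = 3, u = 13.
The integral becomes ∫ cos(u) du from 4 to 13, with antiderivative sin(u).
Back in z: F(z) = sin(z**2 + 4).
Then F(3) - F(0) = (sin(13)) - (sin(4)) = sin(13) - sin(4).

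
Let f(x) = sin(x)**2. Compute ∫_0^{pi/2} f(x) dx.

Use the identity sin^2(x) = (1 - cos(2*x))/2.
An antiderivative is F(x) = x/2 - sin(2*x)/4.
Then F(pi/2) - F(0) = (pi/4) - (0) = pi/4.

pi/4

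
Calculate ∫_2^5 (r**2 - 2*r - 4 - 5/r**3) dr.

219/40

By the power rule, an antiderivative is F(r) = r**3/3 - r**2 - 4*r + 5/(2*r**2).
Then F(5) - F(2) = (-97/30) - (-209/24) = 219/40.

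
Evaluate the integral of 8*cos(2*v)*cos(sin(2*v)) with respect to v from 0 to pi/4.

Let u = sin(2*v), so du = 2*cos(2*v) dv. When v = 0, u = 0; when v = pi/4, u = 1.
The integral becomes 4·∫ cos(u) du from 0 to 1, with antiderivative 4*sin(u).
Back in v: F(v) = 4*sin(sin(2*v)).
Then F(pi/4) - F(0) = (4*sin(1)) - (0) = 4*sin(1).

4*sin(1)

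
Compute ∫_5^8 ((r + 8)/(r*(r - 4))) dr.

Factor the denominator: r**2 - 4*r = r(r - 4).
Partial fractions: (r + 8)/(r*(r - 4)) = -2/r + 3/(r - 4).
An antiderivative is F(r) = -2*log(r) + 3*log(r - 4).
Then F(8) - F(5) = (0) - (-log(25)) = log(25).

log(25)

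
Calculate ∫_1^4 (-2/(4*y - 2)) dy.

-log(14)/2 + log(2)/2

An antiderivative is F(y) = -log(4*y - 2)/2.
Then F(4) - F(1) = (-log(14)/2) - (-log(2)/2) = -log(14)/2 + log(2)/2.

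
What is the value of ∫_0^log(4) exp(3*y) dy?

Let u = exp(y), so du = exp(y) dy. When y = 0, u = 1; when y = log(4), u = 4.
The integral becomes ∫ u**2 du from 1 to 4, with antiderivative u**3/3.
Back in y: F(y) = exp(3*y)/3.
Then F(log(4)) - F(0) = (64/3) - (1/3) = 21.

21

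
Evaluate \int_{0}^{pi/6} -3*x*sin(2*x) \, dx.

-3*sqrt(3)/8 + pi/8

Integrate by parts once (u = x, dv = -3*sin(2*x) dx).
An antiderivative is F(x) = 3*x*cos(2*x)/2 - 3*sin(2*x)/4.
Then F(pi/6) - F(0) = (-3*sqrt(3)/8 + pi/8) - (0) = -3*sqrt(3)/8 + pi/8.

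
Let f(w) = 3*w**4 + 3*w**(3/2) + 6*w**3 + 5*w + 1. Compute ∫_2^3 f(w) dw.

By the power rule, an antiderivative is F(w) = 6*w**(5/2)/5 + 3*w**5/5 + 3*w**4/2 + 5*w**2/2 + w.
Then F(3) - F(2) = (54*sqrt(3)/5 + 1464/5) - (24*sqrt(2)/5 + 276/5) = -24*sqrt(2)/5 + 54*sqrt(3)/5 + 1188/5.

-24*sqrt(2)/5 + 54*sqrt(3)/5 + 1188/5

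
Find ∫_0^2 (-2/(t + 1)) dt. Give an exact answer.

An antiderivative is F(t) = -2*log(t + 1).
Then F(2) - F(0) = (-log(9)) - (0) = -log(9).

-log(9)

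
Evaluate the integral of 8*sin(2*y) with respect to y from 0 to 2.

Let u = 2*y, so du = 2 dy. When y = 0, u = 0; when y = 2, u = 4.
The integral becomes 4·∫ sin(u) du from 0 to 4, with antiderivative -4*cos(u).
Back in y: F(y) = -4*cos(2*y).
Then F(2) - F(0) = (-4*cos(4)) - (-4) = 4 - 4*cos(4).

4 - 4*cos(4)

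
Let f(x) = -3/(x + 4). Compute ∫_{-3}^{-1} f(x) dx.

-log(27)

An antiderivative is F(x) = -3*log(x + 4).
Then F(-1) - F(-3) = (-log(27)) - (0) = -log(27).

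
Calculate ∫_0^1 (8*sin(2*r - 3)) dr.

Let u = 2*r - 3, so du = 2 dr. When r = 0, u = -3; when r = 1, u = -1.
The integral becomes 4·∫ sin(u) du from -3 to -1, with antiderivative -4*cos(u).
Back in r: F(r) = -4*cos(2*r - 3).
Then F(1) - F(0) = (-4*cos(1)) - (-4*cos(3)) = 4*cos(3) - 4*cos(1).

4*cos(3) - 4*cos(1)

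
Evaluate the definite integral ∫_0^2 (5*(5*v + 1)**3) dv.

3660

Let u = 5*v + 1, so du = 5 dv. When v = 0, u = 1; when v = 2, u = 11.
The integral becomes ∫ u**3 du from 1 to 11, with antiderivative u**4/4.
Back in v: F(v) = (5*v + 1)**4/4.
Then F(2) - F(0) = (14641/4) - (1/4) = 3660.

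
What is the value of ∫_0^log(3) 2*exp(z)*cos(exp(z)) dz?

-2*sin(1) + 2*sin(3)

Let u = exp(z), so du = exp(z) dz. When z = 0, u = 1; when z = log(3), u = 3.
The integral becomes 2·∫ cos(u) du from 1 to 3, with antiderivative 2*sin(u).
Back in z: F(z) = 2*sin(exp(z)).
Then F(log(3)) - F(0) = (2*sin(3)) - (2*sin(1)) = -2*sin(1) + 2*sin(3).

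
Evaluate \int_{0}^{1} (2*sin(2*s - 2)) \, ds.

Let u = 2*s - 2, so du = 2 ds. When s = 0, u = -2; when s = 1, u = 0.
The integral becomes ∫ sin(u) du from -2 to 0, with antiderivative -cos(u).
Back in s: F(s) = -cos(2*s - 2).
Then F(1) - F(0) = (-1) - (-cos(2)) = -1 + cos(2).

-1 + cos(2)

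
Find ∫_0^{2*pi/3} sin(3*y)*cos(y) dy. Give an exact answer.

9/16

Use the identity sin(3*y)cos(y) = [sin(4*y) + sin(2*y)]/2.
An antiderivative is F(y) = -cos(2*y)/4 - cos(4*y)/8.
Then F(2*pi/3) - F(0) = (3/16) - (-3/8) = 9/16.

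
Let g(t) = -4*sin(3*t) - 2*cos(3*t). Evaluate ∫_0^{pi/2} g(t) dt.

-2/3

An antiderivative is F(t) = -2*sin(3*t)/3 + 4*cos(3*t)/3.
Then F(pi/2) - F(0) = (2/3) - (4/3) = -2/3.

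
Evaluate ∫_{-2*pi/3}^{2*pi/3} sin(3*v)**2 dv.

2*pi/3

Use the identity sin^2(3*v) = (1 - cos(6*v))/2.
An antiderivative is F(v) = v/2 - sin(6*v)/12.
Then F(2*pi/3) - F(-2*pi/3) = (pi/3) - (-pi/3) = 2*pi/3.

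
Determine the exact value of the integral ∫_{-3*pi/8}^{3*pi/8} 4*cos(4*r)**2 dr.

3*pi/2

Use the identity cos^2(4*r) = (1 + cos(8*r))/2.
An antiderivative is F(r) = 2*r + sin(8*r)/4.
Then F(3*pi/8) - F(-3*pi/8) = (3*pi/4) - (-3*pi/4) = 3*pi/2.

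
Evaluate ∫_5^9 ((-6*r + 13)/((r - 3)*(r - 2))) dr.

-4*log(3) - log(7)

Factor the denominator: r**2 - 5*r + 6 = (r - 2)(r - 3).
Partial fractions: (-6*r + 13)/((r - 3)*(r - 2)) = -1/(r - 2) - 5/(r - 3).
An antiderivative is F(r) = -5*log(r - 3) - log(r - 2).
Then F(9) - F(5) = (-5*log(3) - 5*log(2) - log(7)) - (-log(96)) = -4*log(3) - log(7).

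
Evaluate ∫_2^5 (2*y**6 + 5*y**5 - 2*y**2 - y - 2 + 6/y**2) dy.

By the power rule, an antiderivative is F(y) = 2*y**7/7 + 5*y**6/6 - 2*y**3/3 - y**2/2 - 2*y - 6/y.
Then F(5) - F(2) = (1233233/35) - (529/7) = 1230588/35.

1230588/35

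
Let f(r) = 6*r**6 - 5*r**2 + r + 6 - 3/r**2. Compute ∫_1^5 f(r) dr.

By the power rule, an antiderivative is F(r) = 6*r**7/7 - 5*r**3/3 + r**2/2 + 6*r + 3/r.
Then F(5) - F(1) = (14027801/210) - (365/42) = 7012988/105.

7012988/105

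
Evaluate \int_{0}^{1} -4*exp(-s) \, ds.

An antiderivative is F(s) = 4*exp(-s).
Then F(1) - F(0) = (4*exp(-1)) - (4) = -4 + 4*exp(-1).

-4 + 4*exp(-1)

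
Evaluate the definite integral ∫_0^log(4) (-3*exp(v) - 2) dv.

An antiderivative is F(v) = -2*v - 3*exp(v).
Then F(log(4)) - F(0) = (-12 - 4*log(2)) - (-3) = -9 - log(16).

-9 - log(16)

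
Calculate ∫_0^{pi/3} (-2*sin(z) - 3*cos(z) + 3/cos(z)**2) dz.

An antiderivative is F(z) = -3*sin(z) + 2*cos(z) + 3*tan(z).
Then F(pi/3) - F(0) = (1 + 3*sqrt(3)/2) - (2) = -1 + 3*sqrt(3)/2.

-1 + 3*sqrt(3)/2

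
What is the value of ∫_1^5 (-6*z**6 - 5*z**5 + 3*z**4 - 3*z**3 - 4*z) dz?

By the power rule, an antiderivative is F(z) = -6*z**7/7 - 5*z**6/6 + 3*z**5/5 - 3*z**4/4 - 2*z**2.
Then F(5) - F(1) = (-6604825/84) - (-1613/420) = -2751876/35.

-2751876/35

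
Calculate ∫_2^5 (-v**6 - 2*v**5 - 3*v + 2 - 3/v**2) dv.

-572454/35

By the power rule, an antiderivative is F(v) = -v**7/7 - v**6/3 - 3*v**2/2 + 2*v + 3/v.
Then F(5) - F(2) = (-3443149/210) - (-1685/42) = -572454/35.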